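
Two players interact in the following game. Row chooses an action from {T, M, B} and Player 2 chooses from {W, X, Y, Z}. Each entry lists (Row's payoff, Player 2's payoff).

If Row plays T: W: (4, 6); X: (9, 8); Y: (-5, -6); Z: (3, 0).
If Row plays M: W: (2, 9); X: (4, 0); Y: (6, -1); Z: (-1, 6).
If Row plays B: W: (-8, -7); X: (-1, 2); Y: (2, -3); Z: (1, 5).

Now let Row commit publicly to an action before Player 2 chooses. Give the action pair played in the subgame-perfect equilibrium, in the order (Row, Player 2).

Player 2 best-responds to each possible Row move:
- T: Player 2 compares 6, 8, -6, 0 and picks X; Row would get 9.
- M: Player 2 compares 9, 0, -1, 6 and picks W; Row would get 2.
- B: Player 2 compares -7, 2, -3, 5 and picks Z; Row would get 1.
Maximizing over 9, 2, 1, Row chooses T. Subgame-perfect outcome: (T, X) with payoffs (9, 8).

(T, X)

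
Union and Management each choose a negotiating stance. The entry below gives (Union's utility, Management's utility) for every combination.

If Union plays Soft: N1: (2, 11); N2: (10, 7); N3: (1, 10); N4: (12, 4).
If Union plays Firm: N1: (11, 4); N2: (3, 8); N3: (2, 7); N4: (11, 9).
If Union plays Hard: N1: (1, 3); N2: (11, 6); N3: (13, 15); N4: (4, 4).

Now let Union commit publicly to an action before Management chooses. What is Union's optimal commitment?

Solve by backward induction (Union leads).
- Soft → Management plays N1 (best of 11, 7, 10, 4); Union gets 2.
- Firm → Management plays N4 (best of 4, 8, 7, 9); Union gets 11.
- Hard → Management plays N3 (best of 3, 6, 15, 4); Union gets 13.
Maximizing over 2, 11, 13, Union chooses Hard. Subgame-perfect outcome: (Hard, N3) with payoffs (13, 15).

Hard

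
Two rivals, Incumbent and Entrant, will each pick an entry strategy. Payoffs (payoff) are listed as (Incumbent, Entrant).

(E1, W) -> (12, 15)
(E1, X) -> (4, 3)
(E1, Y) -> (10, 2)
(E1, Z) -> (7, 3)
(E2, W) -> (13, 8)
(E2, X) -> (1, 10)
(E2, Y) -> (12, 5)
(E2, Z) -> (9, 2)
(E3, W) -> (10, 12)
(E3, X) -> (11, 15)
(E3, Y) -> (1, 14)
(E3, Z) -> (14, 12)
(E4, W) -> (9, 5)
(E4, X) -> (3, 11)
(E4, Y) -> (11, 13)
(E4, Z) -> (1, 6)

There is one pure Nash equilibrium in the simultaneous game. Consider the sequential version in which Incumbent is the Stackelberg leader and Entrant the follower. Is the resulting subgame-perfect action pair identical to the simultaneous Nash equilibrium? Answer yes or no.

no

Entrant best-responds to each possible Incumbent move:
- E1 → Entrant plays W (best of 15, 3, 2, 3); Incumbent gets 12.
- E2 → Entrant plays X (best of 8, 10, 5, 2); Incumbent gets 1.
- E3 → Entrant plays X (best of 12, 15, 14, 12); Incumbent gets 11.
- E4 → Entrant plays Y (best of 5, 11, 13, 6); Incumbent gets 11.
Maximizing over 12, 1, 11, 11, Incumbent chooses E1. Subgame-perfect outcome: (E1, W) with payoffs (12, 15).
Under simultaneous play:
Incumbent's best replies: W→E2; X→E3; Y→E2; Z→E3.
Entrant's best replies: E1→W; E2→X; E3→X; E4→Y.
The unique mutual best reply is (E3, X), giving (11, 15).
Sequential outcome (E1, W) differs from the Nash profile (E3, X).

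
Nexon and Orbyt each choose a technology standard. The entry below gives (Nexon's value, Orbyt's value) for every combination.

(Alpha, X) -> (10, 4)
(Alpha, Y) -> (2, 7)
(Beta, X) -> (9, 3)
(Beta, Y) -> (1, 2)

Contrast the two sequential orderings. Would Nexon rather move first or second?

first

If Nexon leads: Orbyt's best replies are Alpha→Y, Beta→X; Nexon's induced payoffs 2, 9; outcome (Beta, X), payoffs (9, 3).
If Orbyt leads: Nexon's best replies are X→Alpha, Y→Alpha; Orbyt's induced payoffs 4, 7; outcome (Alpha, Y), payoffs (2, 7).
Nexon gets 9 moving first and 2 moving second, so Nexon prefers to move first.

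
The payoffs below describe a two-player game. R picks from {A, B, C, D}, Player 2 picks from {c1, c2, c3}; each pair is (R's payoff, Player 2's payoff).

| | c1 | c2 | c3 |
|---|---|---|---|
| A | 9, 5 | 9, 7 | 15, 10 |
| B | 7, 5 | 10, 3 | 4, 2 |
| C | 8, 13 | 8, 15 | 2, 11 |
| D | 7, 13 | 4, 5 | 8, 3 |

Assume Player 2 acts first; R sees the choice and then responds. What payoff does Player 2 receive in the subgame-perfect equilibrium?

Solve by backward induction (Player 2 leads).
- c1: R compares 9, 7, 8, 7 and picks A; Player 2 would get 5.
- c2: R compares 9, 10, 8, 4 and picks B; Player 2 would get 3.
- c3: R compares 15, 4, 2, 8 and picks A; Player 2 would get 10.
Among 5, 3, 10, the best is 10 at c3. Subgame-perfect outcome: (A, c3) with payoffs (15, 10).

10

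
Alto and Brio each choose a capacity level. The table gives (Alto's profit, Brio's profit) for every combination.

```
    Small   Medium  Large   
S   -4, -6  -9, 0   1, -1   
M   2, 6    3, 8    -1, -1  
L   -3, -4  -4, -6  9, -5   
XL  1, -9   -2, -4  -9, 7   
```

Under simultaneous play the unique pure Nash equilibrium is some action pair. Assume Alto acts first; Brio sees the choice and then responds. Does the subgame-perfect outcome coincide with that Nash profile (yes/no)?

yes

Solve by backward induction (Alto leads).
- S: Brio compares -6, 0, -1 and picks Medium; Alto would get -9.
- M: Brio compares 6, 8, -1 and picks Medium; Alto would get 3.
- L: Brio compares -4, -6, -5 and picks Small; Alto would get -3.
- XL: Brio compares -9, -4, 7 and picks Large; Alto would get -9.
Maximizing over -9, 3, -3, -9, Alto chooses M. Subgame-perfect outcome: (M, Medium) with payoffs (3, 8).
Now find the simultaneous Nash equilibrium.
Alto's best replies: Small→M; Medium→M; Large→L.
Brio's best replies: S→Medium; M→Medium; L→Small; XL→Large.
The unique mutual best reply is (M, Medium), giving (3, 8).
Sequential outcome (M, Medium) coincides with the Nash profile (M, Medium).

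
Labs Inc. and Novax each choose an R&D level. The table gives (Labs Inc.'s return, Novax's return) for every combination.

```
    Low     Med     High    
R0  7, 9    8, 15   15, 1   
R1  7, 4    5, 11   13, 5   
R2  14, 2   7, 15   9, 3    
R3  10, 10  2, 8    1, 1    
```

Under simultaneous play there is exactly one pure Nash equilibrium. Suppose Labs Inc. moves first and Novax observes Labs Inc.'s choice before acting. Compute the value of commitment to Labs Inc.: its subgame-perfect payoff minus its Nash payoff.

Backward induction with Labs Inc. moving first.
- R0 → Novax plays Med (best of 9, 15, 1); Labs Inc. gets 8.
- R1 → Novax plays Med (best of 4, 11, 5); Labs Inc. gets 5.
- R2 → Novax plays Med (best of 2, 15, 3); Labs Inc. gets 7.
- R3 → Novax plays Low (best of 10, 8, 1); Labs Inc. gets 10.
Among 8, 5, 7, 10, the best is 10 at R3. Subgame-perfect outcome: (R3, Low) with payoffs (10, 10).
Under simultaneous play:
Labs Inc.'s best replies: Low→R2; Med→R0; High→R0.
Novax's best replies: R0→Med; R1→Med; R2→Med; R3→Low.
The unique mutual best reply is (R0, Med), giving (8, 15).
Labs Inc.'s commitment gain: 10 − 8 = 2.

2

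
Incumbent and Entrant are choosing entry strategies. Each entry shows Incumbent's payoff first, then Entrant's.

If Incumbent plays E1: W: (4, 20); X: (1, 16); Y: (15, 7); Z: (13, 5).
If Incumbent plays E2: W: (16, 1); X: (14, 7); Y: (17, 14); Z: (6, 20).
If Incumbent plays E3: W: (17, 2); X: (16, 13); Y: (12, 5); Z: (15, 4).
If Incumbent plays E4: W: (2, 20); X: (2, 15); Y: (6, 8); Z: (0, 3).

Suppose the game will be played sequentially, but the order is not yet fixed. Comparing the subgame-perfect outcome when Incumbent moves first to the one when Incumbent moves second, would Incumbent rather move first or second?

If Incumbent leads: Entrant's best replies are E1→W, E2→Z, E3→X, E4→W; Incumbent's induced payoffs 4, 6, 16, 2; outcome (E3, X), payoffs (16, 13).
If Entrant leads: Incumbent's best replies are W→E3, X→E3, Y→E2, Z→E3; Entrant's induced payoffs 2, 13, 14, 4; outcome (E2, Y), payoffs (17, 14).
Incumbent gets 16 moving first and 17 moving second, so Incumbent prefers to move second.

second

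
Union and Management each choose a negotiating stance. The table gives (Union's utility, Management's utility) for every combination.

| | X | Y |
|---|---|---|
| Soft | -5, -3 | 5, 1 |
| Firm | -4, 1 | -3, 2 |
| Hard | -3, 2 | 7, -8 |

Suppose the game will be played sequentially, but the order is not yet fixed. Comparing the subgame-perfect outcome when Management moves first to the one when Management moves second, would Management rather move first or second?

If Union leads: Management's best replies are Soft→Y, Firm→Y, Hard→X; Union's induced payoffs 5, -3, -3; outcome (Soft, Y), payoffs (5, 1).
If Management leads: Union's best replies are X→Hard, Y→Hard; Management's induced payoffs 2, -8; outcome (Hard, X), payoffs (-3, 2).
Management gets 2 moving first and 1 moving second, so Management prefers to move first.

first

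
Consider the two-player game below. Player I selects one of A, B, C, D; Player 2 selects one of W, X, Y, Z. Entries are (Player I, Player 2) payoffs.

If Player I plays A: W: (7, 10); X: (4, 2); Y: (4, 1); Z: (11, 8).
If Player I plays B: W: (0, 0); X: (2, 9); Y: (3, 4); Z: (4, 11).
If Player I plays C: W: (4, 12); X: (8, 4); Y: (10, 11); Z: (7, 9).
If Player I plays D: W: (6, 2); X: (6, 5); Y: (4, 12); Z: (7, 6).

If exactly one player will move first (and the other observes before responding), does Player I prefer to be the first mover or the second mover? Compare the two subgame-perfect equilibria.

second

If Player I leads: Player 2's best replies are A→W, B→Z, C→W, D→Y; Player I's induced payoffs 7, 4, 4, 4; outcome (A, W), payoffs (7, 10).
If Player 2 leads: Player I's best replies are W→A, X→C, Y→C, Z→A; Player 2's induced payoffs 10, 4, 11, 8; outcome (C, Y), payoffs (10, 11).
Player I gets 7 moving first and 10 moving second, so Player I prefers to move second.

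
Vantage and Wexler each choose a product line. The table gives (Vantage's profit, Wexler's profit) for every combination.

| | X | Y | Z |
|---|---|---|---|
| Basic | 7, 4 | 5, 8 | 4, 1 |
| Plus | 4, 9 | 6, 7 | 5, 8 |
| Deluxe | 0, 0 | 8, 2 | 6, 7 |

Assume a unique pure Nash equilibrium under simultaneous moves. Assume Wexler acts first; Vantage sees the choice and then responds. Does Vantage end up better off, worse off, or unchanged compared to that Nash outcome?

unchanged

Work backward from Vantage's decision.
- X: BR = Basic, leader payoff 4.
- Y: BR = Deluxe, leader payoff 2.
- Z: BR = Deluxe, leader payoff 7.
Wexler's induced payoffs are 4, 2, 7, so Wexler commits to Z. Subgame-perfect outcome: (Deluxe, Z) with payoffs (6, 7).
Under simultaneous play:
Vantage's best replies: X→Basic; Y→Deluxe; Z→Deluxe.
Wexler's best replies: Basic→Y; Plus→X; Deluxe→Z.
The unique mutual best reply is (Deluxe, Z), giving (6, 7).
Vantage earns 6 sequentially versus 6 at the Nash outcome: unchanged.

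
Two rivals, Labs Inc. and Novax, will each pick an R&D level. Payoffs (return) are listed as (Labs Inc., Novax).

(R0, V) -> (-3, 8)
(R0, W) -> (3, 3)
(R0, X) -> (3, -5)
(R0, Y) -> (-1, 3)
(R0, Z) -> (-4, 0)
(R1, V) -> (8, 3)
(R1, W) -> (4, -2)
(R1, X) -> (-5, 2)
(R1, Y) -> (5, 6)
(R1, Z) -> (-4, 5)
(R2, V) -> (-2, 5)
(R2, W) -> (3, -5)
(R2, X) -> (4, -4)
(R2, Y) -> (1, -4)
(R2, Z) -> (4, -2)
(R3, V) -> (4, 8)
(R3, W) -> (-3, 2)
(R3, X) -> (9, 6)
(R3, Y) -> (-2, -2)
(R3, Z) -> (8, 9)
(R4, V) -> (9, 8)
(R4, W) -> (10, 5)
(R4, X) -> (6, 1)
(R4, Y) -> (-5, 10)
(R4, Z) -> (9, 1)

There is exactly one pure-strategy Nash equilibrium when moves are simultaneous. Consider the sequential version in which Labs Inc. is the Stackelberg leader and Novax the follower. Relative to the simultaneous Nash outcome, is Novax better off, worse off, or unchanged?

Novax best-responds to each possible Labs Inc. move:
- R0: Novax compares 8, 3, -5, 3, 0 and picks V; Labs Inc. would get -3.
- R1: Novax compares 3, -2, 2, 6, 5 and picks Y; Labs Inc. would get 5.
- R2: Novax compares 5, -5, -4, -4, -2 and picks V; Labs Inc. would get -2.
- R3: Novax compares 8, 2, 6, -2, 9 and picks Z; Labs Inc. would get 8.
- R4: Novax compares 8, 5, 1, 10, 1 and picks Y; Labs Inc. would get -5.
Maximizing over -3, 5, -2, 8, -5, Labs Inc. chooses R3. Subgame-perfect outcome: (R3, Z) with payoffs (8, 9).
Under simultaneous play:
Labs Inc.'s best replies: V→R4; W→R4; X→R3; Y→R1; Z→R4.
Novax's best replies: R0→V; R1→Y; R2→V; R3→Z; R4→Y.
The unique mutual best reply is (R1, Y), giving (5, 6).
Novax earns 9 sequentially versus 6 at the Nash outcome: better off.

better off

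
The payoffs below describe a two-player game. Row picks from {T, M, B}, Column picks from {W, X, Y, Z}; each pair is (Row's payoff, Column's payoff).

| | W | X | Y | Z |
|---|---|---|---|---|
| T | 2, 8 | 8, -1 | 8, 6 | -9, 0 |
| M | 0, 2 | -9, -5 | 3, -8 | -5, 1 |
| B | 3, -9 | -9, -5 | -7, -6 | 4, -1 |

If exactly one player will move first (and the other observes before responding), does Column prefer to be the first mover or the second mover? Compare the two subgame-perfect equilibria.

If Row leads: Column's best replies are T→W, M→W, B→Z; Row's induced payoffs 2, 0, 4; outcome (B, Z), payoffs (4, -1).
If Column leads: Row's best replies are W→B, X→T, Y→T, Z→B; Column's induced payoffs -9, -1, 6, -1; outcome (T, Y), payoffs (8, 6).
Column gets 6 moving first and -1 moving second, so Column prefers to move first.

first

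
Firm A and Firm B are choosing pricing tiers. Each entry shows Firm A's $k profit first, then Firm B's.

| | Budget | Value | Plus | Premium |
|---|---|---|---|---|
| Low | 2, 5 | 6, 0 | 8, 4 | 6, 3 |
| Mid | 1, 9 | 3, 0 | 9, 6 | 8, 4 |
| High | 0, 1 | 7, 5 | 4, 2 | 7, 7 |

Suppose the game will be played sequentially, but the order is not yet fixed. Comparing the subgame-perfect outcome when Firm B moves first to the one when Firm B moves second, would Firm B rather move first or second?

second

If Firm A leads: Firm B's best replies are Low→Budget, Mid→Budget, High→Premium; Firm A's induced payoffs 2, 1, 7; outcome (High, Premium), payoffs (7, 7).
If Firm B leads: Firm A's best replies are Budget→Low, Value→High, Plus→Mid, Premium→Mid; Firm B's induced payoffs 5, 5, 6, 4; outcome (Mid, Plus), payoffs (9, 6).
Firm B gets 6 moving first and 7 moving second, so Firm B prefers to move second.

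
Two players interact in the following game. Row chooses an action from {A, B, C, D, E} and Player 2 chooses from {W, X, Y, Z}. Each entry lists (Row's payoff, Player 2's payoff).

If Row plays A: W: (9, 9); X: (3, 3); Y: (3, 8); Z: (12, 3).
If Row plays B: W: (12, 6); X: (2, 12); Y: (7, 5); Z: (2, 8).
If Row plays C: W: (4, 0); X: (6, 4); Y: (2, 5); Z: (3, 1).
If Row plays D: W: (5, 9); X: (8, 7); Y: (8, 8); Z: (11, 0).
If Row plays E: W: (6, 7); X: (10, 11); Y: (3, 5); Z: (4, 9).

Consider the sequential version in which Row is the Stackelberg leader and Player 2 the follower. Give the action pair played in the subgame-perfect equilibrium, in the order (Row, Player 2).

(E, X)

Backward induction with Row moving first.
- A → Player 2 plays W (best of 9, 3, 8, 3); Row gets 9.
- B → Player 2 plays X (best of 6, 12, 5, 8); Row gets 2.
- C → Player 2 plays Y (best of 0, 4, 5, 1); Row gets 2.
- D → Player 2 plays W (best of 9, 7, 8, 0); Row gets 5.
- E → Player 2 plays X (best of 7, 11, 5, 9); Row gets 10.
Among 9, 2, 2, 5, 10, the best is 10 at E. Subgame-perfect outcome: (E, X) with payoffs (10, 11).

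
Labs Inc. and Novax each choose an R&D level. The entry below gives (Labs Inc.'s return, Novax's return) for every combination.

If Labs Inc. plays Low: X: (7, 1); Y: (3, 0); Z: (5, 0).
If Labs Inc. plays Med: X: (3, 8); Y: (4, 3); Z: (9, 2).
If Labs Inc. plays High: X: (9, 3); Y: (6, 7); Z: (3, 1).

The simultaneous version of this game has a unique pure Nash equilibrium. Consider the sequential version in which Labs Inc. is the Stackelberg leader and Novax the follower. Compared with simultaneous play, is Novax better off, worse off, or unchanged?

Novax best-responds to each possible Labs Inc. move:
- Low: BR = X, leader payoff 7.
- Med: BR = X, leader payoff 3.
- High: BR = Y, leader payoff 6.
Among 7, 3, 6, the best is 7 at Low. Subgame-perfect outcome: (Low, X) with payoffs (7, 1).
Now find the simultaneous Nash equilibrium.
Labs Inc.'s best replies: X→High; Y→High; Z→Med.
Novax's best replies: Low→X; Med→X; High→Y.
The unique mutual best reply is (High, Y), giving (6, 7).
Novax earns 1 sequentially versus 7 at the Nash outcome: worse off.

worse off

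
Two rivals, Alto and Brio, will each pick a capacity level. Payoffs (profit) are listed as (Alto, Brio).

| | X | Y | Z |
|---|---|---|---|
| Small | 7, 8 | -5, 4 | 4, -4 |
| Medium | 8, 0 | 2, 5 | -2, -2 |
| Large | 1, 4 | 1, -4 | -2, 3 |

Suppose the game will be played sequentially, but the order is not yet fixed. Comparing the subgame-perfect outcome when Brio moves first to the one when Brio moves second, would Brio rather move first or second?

If Alto leads: Brio's best replies are Small→X, Medium→Y, Large→X; Alto's induced payoffs 7, 2, 1; outcome (Small, X), payoffs (7, 8).
If Brio leads: Alto's best replies are X→Medium, Y→Medium, Z→Small; Brio's induced payoffs 0, 5, -4; outcome (Medium, Y), payoffs (2, 5).
Brio gets 5 moving first and 8 moving second, so Brio prefers to move second.

second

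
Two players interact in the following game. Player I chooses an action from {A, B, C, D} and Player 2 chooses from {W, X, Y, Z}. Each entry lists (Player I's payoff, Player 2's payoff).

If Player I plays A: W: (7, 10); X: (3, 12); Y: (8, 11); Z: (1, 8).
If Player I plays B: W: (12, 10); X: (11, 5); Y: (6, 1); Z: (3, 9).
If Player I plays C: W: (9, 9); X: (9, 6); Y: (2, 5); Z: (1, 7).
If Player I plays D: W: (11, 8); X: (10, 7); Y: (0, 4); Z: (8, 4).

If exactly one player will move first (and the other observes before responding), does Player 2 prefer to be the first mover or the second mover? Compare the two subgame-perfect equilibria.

first

If Player I leads: Player 2's best replies are A→X, B→W, C→W, D→W; Player I's induced payoffs 3, 12, 9, 11; outcome (B, W), payoffs (12, 10).
If Player 2 leads: Player I's best replies are W→B, X→B, Y→A, Z→D; Player 2's induced payoffs 10, 5, 11, 4; outcome (A, Y), payoffs (8, 11).
Player 2 gets 11 moving first and 10 moving second, so Player 2 prefers to move first.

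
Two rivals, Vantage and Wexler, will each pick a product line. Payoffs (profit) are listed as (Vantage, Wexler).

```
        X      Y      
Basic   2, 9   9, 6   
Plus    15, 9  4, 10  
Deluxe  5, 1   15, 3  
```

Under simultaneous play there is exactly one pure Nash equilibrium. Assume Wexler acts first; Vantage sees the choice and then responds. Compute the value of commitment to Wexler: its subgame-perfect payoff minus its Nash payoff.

6

Work backward from Vantage's decision.
- X: Vantage compares 2, 15, 5 and picks Plus; Wexler would get 9.
- Y: Vantage compares 9, 4, 15 and picks Deluxe; Wexler would get 3.
Among 9, 3, the best is 9 at X. Subgame-perfect outcome: (Plus, X) with payoffs (15, 9).
Now find the simultaneous Nash equilibrium.
Vantage's best replies: X→Plus; Y→Deluxe.
Wexler's best replies: Basic→X; Plus→Y; Deluxe→Y.
Only (Deluxe, Y) has each player best-responding; Nash payoffs (15, 3).
Wexler's commitment gain: 9 − 3 = 6.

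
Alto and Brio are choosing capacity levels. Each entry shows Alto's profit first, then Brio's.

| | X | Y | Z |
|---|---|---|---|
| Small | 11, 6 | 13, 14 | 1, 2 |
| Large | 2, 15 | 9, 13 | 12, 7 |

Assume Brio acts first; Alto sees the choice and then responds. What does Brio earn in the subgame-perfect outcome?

14

Backward induction with Brio moving first.
- X → Alto plays Small (best of 11, 2); Brio gets 6.
- Y → Alto plays Small (best of 13, 9); Brio gets 14.
- Z → Alto plays Large (best of 1, 12); Brio gets 7.
Among 6, 14, 7, the best is 14 at Y. Subgame-perfect outcome: (Small, Y) with payoffs (13, 14).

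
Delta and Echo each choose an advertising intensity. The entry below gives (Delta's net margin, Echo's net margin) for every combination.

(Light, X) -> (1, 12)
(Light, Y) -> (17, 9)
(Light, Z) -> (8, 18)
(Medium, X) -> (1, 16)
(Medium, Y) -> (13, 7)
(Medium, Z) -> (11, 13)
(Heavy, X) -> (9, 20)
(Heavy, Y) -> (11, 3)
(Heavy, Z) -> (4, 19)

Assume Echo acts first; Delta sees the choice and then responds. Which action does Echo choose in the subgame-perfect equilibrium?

Backward induction with Echo moving first.
- X: Delta compares 1, 1, 9 and picks Heavy; Echo would get 20.
- Y: Delta compares 17, 13, 11 and picks Light; Echo would get 9.
- Z: Delta compares 8, 11, 4 and picks Medium; Echo would get 13.
Maximizing over 20, 9, 13, Echo chooses X. Subgame-perfect outcome: (Heavy, X) with payoffs (9, 20).

X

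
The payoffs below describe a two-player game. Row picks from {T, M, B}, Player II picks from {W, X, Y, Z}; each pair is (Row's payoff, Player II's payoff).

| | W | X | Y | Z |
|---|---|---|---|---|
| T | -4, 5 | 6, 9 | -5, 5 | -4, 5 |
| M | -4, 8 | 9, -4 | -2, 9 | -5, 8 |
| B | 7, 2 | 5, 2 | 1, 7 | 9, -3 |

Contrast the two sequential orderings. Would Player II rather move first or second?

If Row leads: Player II's best replies are T→X, M→Y, B→Y; Row's induced payoffs 6, -2, 1; outcome (T, X), payoffs (6, 9).
If Player II leads: Row's best replies are W→B, X→M, Y→B, Z→B; Player II's induced payoffs 2, -4, 7, -3; outcome (B, Y), payoffs (1, 7).
Player II gets 7 moving first and 9 moving second, so Player II prefers to move second.

second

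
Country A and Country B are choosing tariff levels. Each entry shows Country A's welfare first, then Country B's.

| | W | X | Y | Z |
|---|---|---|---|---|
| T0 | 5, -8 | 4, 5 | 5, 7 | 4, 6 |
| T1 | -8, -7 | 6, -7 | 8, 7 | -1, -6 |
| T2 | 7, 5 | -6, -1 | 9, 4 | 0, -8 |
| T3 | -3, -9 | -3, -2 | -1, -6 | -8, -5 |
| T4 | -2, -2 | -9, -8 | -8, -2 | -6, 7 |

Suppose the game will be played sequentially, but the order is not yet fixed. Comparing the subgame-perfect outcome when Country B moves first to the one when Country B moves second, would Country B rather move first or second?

If Country A leads: Country B's best replies are T0→Y, T1→Y, T2→W, T3→X, T4→Z; Country A's induced payoffs 5, 8, 7, -3, -6; outcome (T1, Y), payoffs (8, 7).
If Country B leads: Country A's best replies are W→T2, X→T1, Y→T2, Z→T0; Country B's induced payoffs 5, -7, 4, 6; outcome (T0, Z), payoffs (4, 6).
Country B gets 6 moving first and 7 moving second, so Country B prefers to move second.

second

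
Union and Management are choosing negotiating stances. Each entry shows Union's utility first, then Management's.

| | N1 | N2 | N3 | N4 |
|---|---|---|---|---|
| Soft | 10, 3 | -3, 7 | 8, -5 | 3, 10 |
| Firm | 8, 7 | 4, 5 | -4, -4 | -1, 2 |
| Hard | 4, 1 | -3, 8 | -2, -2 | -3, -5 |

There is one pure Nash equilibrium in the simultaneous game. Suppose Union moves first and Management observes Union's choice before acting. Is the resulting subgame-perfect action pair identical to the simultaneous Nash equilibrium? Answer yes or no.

no

Backward induction with Union moving first.
- Soft → Management plays N4 (best of 3, 7, -5, 10); Union gets 3.
- Firm → Management plays N1 (best of 7, 5, -4, 2); Union gets 8.
- Hard → Management plays N2 (best of 1, 8, -2, -5); Union gets -3.
Maximizing over 3, 8, -3, Union chooses Firm. Subgame-perfect outcome: (Firm, N1) with payoffs (8, 7).
Under simultaneous play:
Union's best replies: N1→Soft; N2→Firm; N3→Soft; N4→Soft.
Management's best replies: Soft→N4; Firm→N1; Hard→N2.
The unique mutual best reply is (Soft, N4), giving (3, 10).
Sequential outcome (Firm, N1) differs from the Nash profile (Soft, N4).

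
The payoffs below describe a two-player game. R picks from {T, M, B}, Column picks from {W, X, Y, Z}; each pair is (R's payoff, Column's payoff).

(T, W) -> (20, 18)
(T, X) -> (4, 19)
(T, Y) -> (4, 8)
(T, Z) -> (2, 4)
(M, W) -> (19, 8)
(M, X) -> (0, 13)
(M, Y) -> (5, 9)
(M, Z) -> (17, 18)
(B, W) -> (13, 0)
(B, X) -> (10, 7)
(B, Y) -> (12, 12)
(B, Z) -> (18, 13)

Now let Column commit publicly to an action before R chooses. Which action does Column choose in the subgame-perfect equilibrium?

W

Backward induction with Column moving first.
- W → R plays T (best of 20, 19, 13); Column gets 18.
- X → R plays B (best of 4, 0, 10); Column gets 7.
- Y → R plays B (best of 4, 5, 12); Column gets 12.
- Z → R plays B (best of 2, 17, 18); Column gets 13.
Column's induced payoffs are 18, 7, 12, 13, so Column commits to W. Subgame-perfect outcome: (T, W) with payoffs (20, 18).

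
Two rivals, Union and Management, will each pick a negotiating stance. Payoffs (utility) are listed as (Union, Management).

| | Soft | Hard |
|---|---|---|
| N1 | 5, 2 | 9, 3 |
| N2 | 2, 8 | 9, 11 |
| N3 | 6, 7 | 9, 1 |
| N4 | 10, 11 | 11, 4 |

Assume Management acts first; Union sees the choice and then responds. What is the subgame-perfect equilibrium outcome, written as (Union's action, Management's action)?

(N4, Soft)

Backward induction with Management moving first.
- Soft → Union plays N4 (best of 5, 2, 6, 10); Management gets 11.
- Hard → Union plays N4 (best of 9, 9, 9, 11); Management gets 4.
Management's induced payoffs are 11, 4, so Management commits to Soft. Subgame-perfect outcome: (N4, Soft) with payoffs (10, 11).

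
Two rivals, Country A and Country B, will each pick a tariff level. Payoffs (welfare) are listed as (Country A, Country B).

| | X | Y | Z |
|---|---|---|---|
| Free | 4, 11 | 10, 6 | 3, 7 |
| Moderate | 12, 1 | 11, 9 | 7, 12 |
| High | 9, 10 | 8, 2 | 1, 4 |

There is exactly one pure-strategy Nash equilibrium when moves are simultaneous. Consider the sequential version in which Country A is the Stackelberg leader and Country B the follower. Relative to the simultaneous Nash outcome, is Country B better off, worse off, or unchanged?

worse off

Backward induction with Country A moving first.
- Free: Country B compares 11, 6, 7 and picks X; Country A would get 4.
- Moderate: Country B compares 1, 9, 12 and picks Z; Country A would get 7.
- High: Country B compares 10, 2, 4 and picks X; Country A would get 9.
Among 4, 7, 9, the best is 9 at High. Subgame-perfect outcome: (High, X) with payoffs (9, 10).
Under simultaneous play:
Country A's best replies: X→Moderate; Y→Moderate; Z→Moderate.
Country B's best replies: Free→X; Moderate→Z; High→X.
Only (Moderate, Z) has each player best-responding; Nash payoffs (7, 12).
Country B earns 10 sequentially versus 12 at the Nash outcome: worse off.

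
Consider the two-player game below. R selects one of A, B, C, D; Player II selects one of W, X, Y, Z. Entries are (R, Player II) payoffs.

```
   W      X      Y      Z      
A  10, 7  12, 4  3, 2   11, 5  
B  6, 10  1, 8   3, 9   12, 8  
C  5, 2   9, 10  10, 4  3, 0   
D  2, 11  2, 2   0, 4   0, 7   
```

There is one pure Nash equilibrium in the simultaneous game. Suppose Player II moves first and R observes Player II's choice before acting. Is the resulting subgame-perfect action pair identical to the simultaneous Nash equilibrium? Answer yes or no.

no

Work backward from R's decision.
- W: R compares 10, 6, 5, 2 and picks A; Player II would get 7.
- X: R compares 12, 1, 9, 2 and picks A; Player II would get 4.
- Y: R compares 3, 3, 10, 0 and picks C; Player II would get 4.
- Z: R compares 11, 12, 3, 0 and picks B; Player II would get 8.
Player II's induced payoffs are 7, 4, 4, 8, so Player II commits to Z. Subgame-perfect outcome: (B, Z) with payoffs (12, 8).
Under simultaneous play:
R's best replies: W→A; X→A; Y→C; Z→B.
Player II's best replies: A→W; B→W; C→X; D→W.
The unique mutual best reply is (A, W), giving (10, 7).
Sequential outcome (B, Z) differs from the Nash profile (A, W).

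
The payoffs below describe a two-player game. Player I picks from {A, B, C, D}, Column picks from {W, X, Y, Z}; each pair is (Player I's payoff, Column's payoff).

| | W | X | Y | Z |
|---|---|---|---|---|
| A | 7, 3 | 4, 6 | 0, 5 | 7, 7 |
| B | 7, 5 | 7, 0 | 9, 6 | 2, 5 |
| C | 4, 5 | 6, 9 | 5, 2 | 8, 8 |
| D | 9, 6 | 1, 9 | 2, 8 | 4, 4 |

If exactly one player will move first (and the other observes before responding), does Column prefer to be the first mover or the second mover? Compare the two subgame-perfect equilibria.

If Player I leads: Column's best replies are A→Z, B→Y, C→X, D→X; Player I's induced payoffs 7, 9, 6, 1; outcome (B, Y), payoffs (9, 6).
If Column leads: Player I's best replies are W→D, X→B, Y→B, Z→C; Column's induced payoffs 6, 0, 6, 8; outcome (C, Z), payoffs (8, 8).
Column gets 8 moving first and 6 moving second, so Column prefers to move first.

first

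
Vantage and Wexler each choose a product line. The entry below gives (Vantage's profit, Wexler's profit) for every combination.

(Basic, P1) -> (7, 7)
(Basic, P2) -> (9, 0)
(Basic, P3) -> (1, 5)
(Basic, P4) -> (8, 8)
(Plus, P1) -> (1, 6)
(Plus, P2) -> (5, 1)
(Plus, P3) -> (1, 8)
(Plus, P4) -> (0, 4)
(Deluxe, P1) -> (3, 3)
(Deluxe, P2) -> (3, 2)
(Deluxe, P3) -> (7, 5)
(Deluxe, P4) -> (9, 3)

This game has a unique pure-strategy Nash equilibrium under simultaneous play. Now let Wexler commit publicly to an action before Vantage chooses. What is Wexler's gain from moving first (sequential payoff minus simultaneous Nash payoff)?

Vantage best-responds to each possible Wexler move:
- P1: Vantage compares 7, 1, 3 and picks Basic; Wexler would get 7.
- P2: Vantage compares 9, 5, 3 and picks Basic; Wexler would get 0.
- P3: Vantage compares 1, 1, 7 and picks Deluxe; Wexler would get 5.
- P4: Vantage compares 8, 0, 9 and picks Deluxe; Wexler would get 3.
Wexler's induced payoffs are 7, 0, 5, 3, so Wexler commits to P1. Subgame-perfect outcome: (Basic, P1) with payoffs (7, 7).
Under simultaneous play:
Vantage's best replies: P1→Basic; P2→Basic; P3→Deluxe; P4→Deluxe.
Wexler's best replies: Basic→P4; Plus→P3; Deluxe→P3.
The unique mutual best reply is (Deluxe, P3), giving (7, 5).
Wexler's commitment gain: 7 − 5 = 2.

2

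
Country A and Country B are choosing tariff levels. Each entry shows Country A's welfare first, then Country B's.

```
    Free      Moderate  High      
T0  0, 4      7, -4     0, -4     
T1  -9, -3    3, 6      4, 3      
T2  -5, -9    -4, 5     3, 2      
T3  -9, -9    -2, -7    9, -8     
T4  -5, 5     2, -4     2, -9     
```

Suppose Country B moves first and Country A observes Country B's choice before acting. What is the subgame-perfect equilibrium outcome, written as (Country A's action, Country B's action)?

(T0, Free)

Backward induction with Country B moving first.
- Free → Country A plays T0 (best of 0, -9, -5, -9, -5); Country B gets 4.
- Moderate → Country A plays T0 (best of 7, 3, -4, -2, 2); Country B gets -4.
- High → Country A plays T3 (best of 0, 4, 3, 9, 2); Country B gets -8.
Maximizing over 4, -4, -8, Country B chooses Free. Subgame-perfect outcome: (T0, Free) with payoffs (0, 4).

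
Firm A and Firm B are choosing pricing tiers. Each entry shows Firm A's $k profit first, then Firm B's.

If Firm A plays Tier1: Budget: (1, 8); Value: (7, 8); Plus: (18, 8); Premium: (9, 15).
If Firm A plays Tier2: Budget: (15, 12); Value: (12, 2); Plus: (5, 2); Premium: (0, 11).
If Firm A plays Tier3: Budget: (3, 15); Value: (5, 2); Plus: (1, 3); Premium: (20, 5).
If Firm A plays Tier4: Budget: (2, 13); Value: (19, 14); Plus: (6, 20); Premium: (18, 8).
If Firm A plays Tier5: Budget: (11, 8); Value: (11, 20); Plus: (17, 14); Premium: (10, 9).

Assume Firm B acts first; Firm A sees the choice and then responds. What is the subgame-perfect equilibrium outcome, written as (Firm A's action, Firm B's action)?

(Tier4, Value)

Firm A best-responds to each possible Firm B move:
- Budget: BR = Tier2, leader payoff 12.
- Value: BR = Tier4, leader payoff 14.
- Plus: BR = Tier1, leader payoff 8.
- Premium: BR = Tier3, leader payoff 5.
Maximizing over 12, 14, 8, 5, Firm B chooses Value. Subgame-perfect outcome: (Tier4, Value) with payoffs (19, 14).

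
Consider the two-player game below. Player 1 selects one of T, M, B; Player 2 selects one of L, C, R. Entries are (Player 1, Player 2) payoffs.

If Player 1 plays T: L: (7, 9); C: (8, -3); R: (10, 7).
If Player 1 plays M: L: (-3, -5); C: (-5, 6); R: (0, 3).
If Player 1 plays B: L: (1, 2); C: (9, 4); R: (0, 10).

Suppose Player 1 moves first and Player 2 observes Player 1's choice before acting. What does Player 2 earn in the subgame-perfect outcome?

9

Backward induction with Player 1 moving first.
- T: Player 2 compares 9, -3, 7 and picks L; Player 1 would get 7.
- M: Player 2 compares -5, 6, 3 and picks C; Player 1 would get -5.
- B: Player 2 compares 2, 4, 10 and picks R; Player 1 would get 0.
Among 7, -5, 0, the best is 7 at T. Subgame-perfect outcome: (T, L) with payoffs (7, 9).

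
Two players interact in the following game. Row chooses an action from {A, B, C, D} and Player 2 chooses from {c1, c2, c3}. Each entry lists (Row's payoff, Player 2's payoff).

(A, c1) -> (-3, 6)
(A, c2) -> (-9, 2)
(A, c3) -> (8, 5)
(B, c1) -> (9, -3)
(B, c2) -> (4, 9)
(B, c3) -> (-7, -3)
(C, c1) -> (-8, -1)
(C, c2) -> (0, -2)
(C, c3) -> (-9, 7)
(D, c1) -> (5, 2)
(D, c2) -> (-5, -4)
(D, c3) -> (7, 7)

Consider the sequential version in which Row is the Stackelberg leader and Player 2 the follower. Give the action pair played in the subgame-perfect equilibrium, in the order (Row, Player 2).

Backward induction with Row moving first.
- A → Player 2 plays c1 (best of 6, 2, 5); Row gets -3.
- B → Player 2 plays c2 (best of -3, 9, -3); Row gets 4.
- C → Player 2 plays c3 (best of -1, -2, 7); Row gets -9.
- D → Player 2 plays c3 (best of 2, -4, 7); Row gets 7.
Among -3, 4, -9, 7, the best is 7 at D. Subgame-perfect outcome: (D, c3) with payoffs (7, 7).

(D, c3)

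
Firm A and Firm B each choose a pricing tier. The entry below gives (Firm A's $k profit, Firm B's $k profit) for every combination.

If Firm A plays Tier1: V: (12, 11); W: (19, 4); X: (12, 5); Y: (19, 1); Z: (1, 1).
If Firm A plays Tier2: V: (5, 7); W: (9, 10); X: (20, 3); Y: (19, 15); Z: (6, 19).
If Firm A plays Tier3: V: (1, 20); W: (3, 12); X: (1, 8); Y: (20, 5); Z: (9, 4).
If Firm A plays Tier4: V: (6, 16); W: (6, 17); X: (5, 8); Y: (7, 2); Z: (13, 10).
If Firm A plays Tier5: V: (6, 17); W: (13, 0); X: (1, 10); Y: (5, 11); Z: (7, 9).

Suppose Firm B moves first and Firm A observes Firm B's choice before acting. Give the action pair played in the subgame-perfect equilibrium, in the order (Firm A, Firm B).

(Tier1, V)

Backward induction with Firm B moving first.
- V: BR = Tier1, leader payoff 11.
- W: BR = Tier1, leader payoff 4.
- X: BR = Tier2, leader payoff 3.
- Y: BR = Tier3, leader payoff 5.
- Z: BR = Tier4, leader payoff 10.
Among 11, 4, 3, 5, 10, the best is 11 at V. Subgame-perfect outcome: (Tier1, V) with payoffs (12, 11).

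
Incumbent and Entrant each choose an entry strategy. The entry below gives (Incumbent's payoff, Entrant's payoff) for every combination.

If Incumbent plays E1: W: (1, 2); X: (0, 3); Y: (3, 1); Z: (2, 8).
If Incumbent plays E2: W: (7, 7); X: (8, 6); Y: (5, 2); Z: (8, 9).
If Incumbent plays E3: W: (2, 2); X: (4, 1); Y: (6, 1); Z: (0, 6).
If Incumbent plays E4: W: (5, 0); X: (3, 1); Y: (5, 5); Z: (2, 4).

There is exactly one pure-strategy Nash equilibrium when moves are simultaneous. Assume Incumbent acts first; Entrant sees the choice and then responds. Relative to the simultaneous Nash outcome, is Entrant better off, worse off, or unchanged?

unchanged

Entrant best-responds to each possible Incumbent move:
- E1: BR = Z, leader payoff 2.
- E2: BR = Z, leader payoff 8.
- E3: BR = Z, leader payoff 0.
- E4: BR = Y, leader payoff 5.
Maximizing over 2, 8, 0, 5, Incumbent chooses E2. Subgame-perfect outcome: (E2, Z) with payoffs (8, 9).
Under simultaneous play:
Incumbent's best replies: W→E2; X→E2; Y→E3; Z→E2.
Entrant's best replies: E1→Z; E2→Z; E3→Z; E4→Y.
The unique mutual best reply is (E2, Z), giving (8, 9).
Entrant earns 9 sequentially versus 9 at the Nash outcome: unchanged.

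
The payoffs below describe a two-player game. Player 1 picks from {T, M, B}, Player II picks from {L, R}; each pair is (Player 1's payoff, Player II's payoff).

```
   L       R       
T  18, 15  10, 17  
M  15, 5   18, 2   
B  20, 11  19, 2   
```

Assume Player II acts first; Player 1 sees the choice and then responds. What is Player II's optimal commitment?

L

Work backward from Player 1's decision.
- L: BR = B, leader payoff 11.
- R: BR = B, leader payoff 2.
Maximizing over 11, 2, Player II chooses L. Subgame-perfect outcome: (B, L) with payoffs (20, 11).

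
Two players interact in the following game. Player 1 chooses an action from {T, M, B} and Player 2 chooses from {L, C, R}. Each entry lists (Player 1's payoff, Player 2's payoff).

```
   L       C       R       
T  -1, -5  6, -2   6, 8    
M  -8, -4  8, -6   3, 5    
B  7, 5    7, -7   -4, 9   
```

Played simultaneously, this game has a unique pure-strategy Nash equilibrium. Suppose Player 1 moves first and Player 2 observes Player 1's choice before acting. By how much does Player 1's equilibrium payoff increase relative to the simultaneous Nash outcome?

0

Work backward from Player 2's decision.
- T → Player 2 plays R (best of -5, -2, 8); Player 1 gets 6.
- M → Player 2 plays R (best of -4, -6, 5); Player 1 gets 3.
- B → Player 2 plays R (best of 5, -7, 9); Player 1 gets -4.
Player 1's induced payoffs are 6, 3, -4, so Player 1 commits to T. Subgame-perfect outcome: (T, R) with payoffs (6, 8).
Now find the simultaneous Nash equilibrium.
Player 1's best replies: L→B; C→M; R→T.
Player 2's best replies: T→R; M→R; B→R.
The unique mutual best reply is (T, R), giving (6, 8).
Player 1's commitment gain: 6 − 6 = 0.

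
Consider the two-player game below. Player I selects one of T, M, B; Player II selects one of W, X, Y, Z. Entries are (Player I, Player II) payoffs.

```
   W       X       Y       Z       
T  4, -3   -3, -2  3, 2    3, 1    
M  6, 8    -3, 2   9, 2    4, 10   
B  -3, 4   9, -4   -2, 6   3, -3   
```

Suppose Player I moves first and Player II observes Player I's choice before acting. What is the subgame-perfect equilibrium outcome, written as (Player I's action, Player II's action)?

(M, Z)

Work backward from Player II's decision.
- T: BR = Y, leader payoff 3.
- M: BR = Z, leader payoff 4.
- B: BR = Y, leader payoff -2.
Maximizing over 3, 4, -2, Player I chooses M. Subgame-perfect outcome: (M, Z) with payoffs (4, 10).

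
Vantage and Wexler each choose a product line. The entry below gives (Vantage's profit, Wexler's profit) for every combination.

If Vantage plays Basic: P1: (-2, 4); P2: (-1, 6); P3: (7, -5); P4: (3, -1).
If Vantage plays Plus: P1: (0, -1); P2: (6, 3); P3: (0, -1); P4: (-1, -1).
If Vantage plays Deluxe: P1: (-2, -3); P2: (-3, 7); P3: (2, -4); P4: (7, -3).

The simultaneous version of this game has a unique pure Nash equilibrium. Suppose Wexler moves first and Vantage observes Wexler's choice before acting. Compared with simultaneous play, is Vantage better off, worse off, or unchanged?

Vantage best-responds to each possible Wexler move:
- P1: Vantage compares -2, 0, -2 and picks Plus; Wexler would get -1.
- P2: Vantage compares -1, 6, -3 and picks Plus; Wexler would get 3.
- P3: Vantage compares 7, 0, 2 and picks Basic; Wexler would get -5.
- P4: Vantage compares 3, -1, 7 and picks Deluxe; Wexler would get -3.
Maximizing over -1, 3, -5, -3, Wexler chooses P2. Subgame-perfect outcome: (Plus, P2) with payoffs (6, 3).
Now find the simultaneous Nash equilibrium.
Vantage's best replies: P1→Plus; P2→Plus; P3→Basic; P4→Deluxe.
Wexler's best replies: Basic→P2; Plus→P2; Deluxe→P2.
Only (Plus, P2) has each player best-responding; Nash payoffs (6, 3).
Vantage earns 6 sequentially versus 6 at the Nash outcome: unchanged.

unchanged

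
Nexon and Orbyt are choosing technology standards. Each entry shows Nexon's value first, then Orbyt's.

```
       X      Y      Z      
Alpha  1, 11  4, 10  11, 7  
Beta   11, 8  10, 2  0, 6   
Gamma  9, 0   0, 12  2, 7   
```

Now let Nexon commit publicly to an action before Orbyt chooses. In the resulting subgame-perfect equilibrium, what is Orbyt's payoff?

Solve by backward induction (Nexon leads).
- Alpha: Orbyt compares 11, 10, 7 and picks X; Nexon would get 1.
- Beta: Orbyt compares 8, 2, 6 and picks X; Nexon would get 11.
- Gamma: Orbyt compares 0, 12, 7 and picks Y; Nexon would get 0.
Among 1, 11, 0, the best is 11 at Beta. Subgame-perfect outcome: (Beta, X) with payoffs (11, 8).

8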